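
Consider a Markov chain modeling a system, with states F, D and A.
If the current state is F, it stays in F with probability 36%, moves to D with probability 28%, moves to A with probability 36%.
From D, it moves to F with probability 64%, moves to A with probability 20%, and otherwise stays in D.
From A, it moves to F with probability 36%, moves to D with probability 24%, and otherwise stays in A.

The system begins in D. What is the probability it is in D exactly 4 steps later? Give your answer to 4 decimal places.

0.2384

Propagate the distribution vector 4 steps from D.
After 0 steps: (0.0000, 1.0000, 0.0000)
After 1 step: (0.6400, 0.1600, 0.2000)
After 2 steps: (0.4048, 0.2528, 0.3424)
After 3 steps: (0.4308, 0.2360, 0.3332)
After 4 steps: (0.4261, 0.2384, 0.3356)
P(in D after 4 steps) = 0.2384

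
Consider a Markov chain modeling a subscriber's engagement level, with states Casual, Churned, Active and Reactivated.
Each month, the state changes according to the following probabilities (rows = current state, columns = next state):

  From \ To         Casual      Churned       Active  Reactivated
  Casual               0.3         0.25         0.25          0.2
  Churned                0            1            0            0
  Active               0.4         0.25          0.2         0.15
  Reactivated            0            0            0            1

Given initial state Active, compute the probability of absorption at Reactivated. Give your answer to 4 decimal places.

0.4022

Let h(s) be the probability of absorption at Reactivated starting from transient state s. Then h(Reactivated) = 1 and h(Churned) = 0. By first-step analysis:
h(Casual) = 0.3·h(Casual) + 0.25·0 + 0.25·h(Active) + 0.2·1
h(Active) = 0.4·h(Casual) + 0.25·0 + 0.2·h(Active) + 0.15·1
Solving: h(Casual) = 0.4293, h(Active) = 0.4022.
Starting from Active, the probability is 0.4022.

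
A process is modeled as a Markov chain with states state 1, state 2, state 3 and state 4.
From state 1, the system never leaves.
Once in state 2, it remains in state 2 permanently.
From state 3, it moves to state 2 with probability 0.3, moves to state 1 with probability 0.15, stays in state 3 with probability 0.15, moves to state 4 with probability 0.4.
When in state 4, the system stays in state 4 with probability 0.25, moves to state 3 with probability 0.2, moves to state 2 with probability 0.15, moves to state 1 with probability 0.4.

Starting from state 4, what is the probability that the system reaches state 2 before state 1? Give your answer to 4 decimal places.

Let h(s) be the probability of absorption at state 2 starting from transient state s. Then h(state 2) = 1 and h(state 1) = 0. By first-step analysis:
h(state 3) = 0.15·0 + 0.3·1 + 0.15·h(state 3) + 0.4·h(state 4)
h(state 4) = 0.4·0 + 0.15·1 + 0.2·h(state 3) + 0.25·h(state 4)
Solving: h(state 3) = 0.5112, h(state 4) = 0.3363.
Starting from state 4, the probability is 0.3363.

0.3363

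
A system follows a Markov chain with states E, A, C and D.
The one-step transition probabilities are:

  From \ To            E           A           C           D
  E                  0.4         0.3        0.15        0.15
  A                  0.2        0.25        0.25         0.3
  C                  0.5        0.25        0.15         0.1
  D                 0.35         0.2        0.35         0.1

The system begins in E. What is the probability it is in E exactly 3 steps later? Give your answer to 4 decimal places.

0.3595

Propagate the distribution vector 3 steps from E.
After 0 steps: (1.0000, 0.0000, 0.0000, 0.0000)
After 1 step: (0.4000, 0.3000, 0.1500, 0.1500)
After 2 steps: (0.3475, 0.2625, 0.2100, 0.1800)
After 3 steps: (0.3595, 0.2584, 0.2123, 0.1699)
P(in E after 3 steps) = 0.3595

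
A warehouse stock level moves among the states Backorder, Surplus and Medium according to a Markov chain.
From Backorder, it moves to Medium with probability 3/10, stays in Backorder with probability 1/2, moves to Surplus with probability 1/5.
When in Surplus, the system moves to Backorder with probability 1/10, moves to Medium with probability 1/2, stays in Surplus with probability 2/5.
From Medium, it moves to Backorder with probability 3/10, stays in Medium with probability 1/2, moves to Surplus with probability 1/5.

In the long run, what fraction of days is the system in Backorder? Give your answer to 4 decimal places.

0.3125

Let the stationary distribution be π with π = πP and π_1 + π_2 + π_3 = 1.
π_1 = 0.5·π_1 + 0.1·π_2 + 0.3·π_3
π_2 = 0.2·π_1 + 0.4·π_2 + 0.2·π_3
Solving with the normalization constraint gives π = (0.3125, 0.2500, 0.4375).
So the stationary probability of Backorder is 0.3125.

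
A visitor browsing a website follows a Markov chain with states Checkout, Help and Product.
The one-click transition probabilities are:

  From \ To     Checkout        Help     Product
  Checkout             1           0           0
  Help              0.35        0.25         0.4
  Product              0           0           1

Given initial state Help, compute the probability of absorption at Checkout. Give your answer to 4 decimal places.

0.4667

Let h(s) be the probability of absorption at Checkout starting from transient state s. Then h(Checkout) = 1 and h(Product) = 0. By first-step analysis:
h(Help) = 0.35·1 + 0.25·h(Help) + 0.4·0
Solving: h(Help) = 0.4667.
Starting from Help, the probability is 0.4667.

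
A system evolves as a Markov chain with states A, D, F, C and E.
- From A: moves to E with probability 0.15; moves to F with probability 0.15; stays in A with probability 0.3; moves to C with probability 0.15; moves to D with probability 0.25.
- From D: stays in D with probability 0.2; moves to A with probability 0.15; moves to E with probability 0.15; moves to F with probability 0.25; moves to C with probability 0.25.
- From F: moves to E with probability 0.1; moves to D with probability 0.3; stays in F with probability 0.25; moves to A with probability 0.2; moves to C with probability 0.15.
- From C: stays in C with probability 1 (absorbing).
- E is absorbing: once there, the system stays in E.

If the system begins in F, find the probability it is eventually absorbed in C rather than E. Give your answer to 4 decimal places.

Let h(s) be the probability of absorption at C starting from transient state s. Then h(C) = 1 and h(E) = 0. By first-step analysis:
h(A) = 0.3·h(A) + 0.25·h(D) + 0.15·h(F) + 0.15·1 + 0.15·0
h(D) = 0.15·h(A) + 0.2·h(D) + 0.25·h(F) + 0.25·1 + 0.15·0
h(F) = 0.2·h(A) + 0.3·h(D) + 0.25·h(F) + 0.15·1 + 0.1·0
Solving: h(A) = 0.5547, h(D) = 0.6003, h(F) = 0.5880.
Starting from F, the probability is 0.5880.

0.5880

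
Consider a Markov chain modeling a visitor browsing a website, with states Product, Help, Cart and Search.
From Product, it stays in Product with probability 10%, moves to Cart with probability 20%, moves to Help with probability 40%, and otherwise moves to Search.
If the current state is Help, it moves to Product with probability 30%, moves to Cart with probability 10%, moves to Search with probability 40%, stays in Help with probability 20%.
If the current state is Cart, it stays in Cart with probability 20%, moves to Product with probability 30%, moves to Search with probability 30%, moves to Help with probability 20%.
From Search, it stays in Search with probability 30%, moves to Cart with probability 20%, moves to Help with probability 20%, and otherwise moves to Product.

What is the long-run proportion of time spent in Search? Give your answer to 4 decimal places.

Let the stationary distribution be π with π = πP and π_1 + π_2 + π_3 + π_4 = 1.
π_1 = 0.1·π_1 + 0.3·π_2 + 0.3·π_3 + 0.3·π_4
π_2 = 0.4·π_1 + 0.2·π_2 + 0.2·π_3 + 0.2·π_4
π_3 = 0.2·π_1 + 0.1·π_2 + 0.2·π_3 + 0.2·π_4
Solving with the normalization constraint gives π = (0.2500, 0.2500, 0.1750, 0.3250).
So the stationary probability of Search is 0.3250.

0.3250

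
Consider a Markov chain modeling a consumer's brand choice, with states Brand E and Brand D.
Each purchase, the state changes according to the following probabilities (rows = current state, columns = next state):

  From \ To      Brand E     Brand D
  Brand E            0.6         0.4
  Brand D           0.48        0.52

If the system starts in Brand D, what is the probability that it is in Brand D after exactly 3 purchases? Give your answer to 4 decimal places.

Propagate the distribution vector 3 purchases from Brand D.
After 0 purchases: (0.0000, 1.0000)
After 1 purchase: (0.4800, 0.5200)
After 2 purchases: (0.5376, 0.4624)
After 3 purchases: (0.5445, 0.4555)
P(in Brand D after 3 purchases) = 0.4555

0.4555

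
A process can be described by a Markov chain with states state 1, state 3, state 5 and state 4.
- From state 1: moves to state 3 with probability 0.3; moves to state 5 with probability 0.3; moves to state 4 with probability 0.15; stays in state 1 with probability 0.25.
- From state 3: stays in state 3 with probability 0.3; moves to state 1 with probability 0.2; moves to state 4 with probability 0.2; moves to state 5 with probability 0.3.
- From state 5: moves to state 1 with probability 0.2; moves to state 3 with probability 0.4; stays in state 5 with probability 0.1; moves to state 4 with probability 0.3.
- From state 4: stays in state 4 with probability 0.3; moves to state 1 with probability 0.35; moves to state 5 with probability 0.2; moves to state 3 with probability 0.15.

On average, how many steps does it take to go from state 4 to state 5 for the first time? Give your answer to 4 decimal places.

3.9772

Let t(s) be the expected number of steps to first reach state 5 from state s, with t(state 5) = 0. Conditioning on the first step:
t(state 1) = 1 + 0.25·t(state 1) + 0.3·t(state 3) + 0.15·t(state 4)
t(state 3) = 1 + 0.2·t(state 1) + 0.3·t(state 3) + 0.2·t(state 4)
t(state 4) = 1 + 0.35·t(state 1) + 0.15·t(state 3) + 0.3·t(state 4)
Solving: t(state 1) = 3.5618, t(state 3) = 3.5826, t(state 4) = 3.9772.
Expected steps from state 4 to state 5: 3.9772.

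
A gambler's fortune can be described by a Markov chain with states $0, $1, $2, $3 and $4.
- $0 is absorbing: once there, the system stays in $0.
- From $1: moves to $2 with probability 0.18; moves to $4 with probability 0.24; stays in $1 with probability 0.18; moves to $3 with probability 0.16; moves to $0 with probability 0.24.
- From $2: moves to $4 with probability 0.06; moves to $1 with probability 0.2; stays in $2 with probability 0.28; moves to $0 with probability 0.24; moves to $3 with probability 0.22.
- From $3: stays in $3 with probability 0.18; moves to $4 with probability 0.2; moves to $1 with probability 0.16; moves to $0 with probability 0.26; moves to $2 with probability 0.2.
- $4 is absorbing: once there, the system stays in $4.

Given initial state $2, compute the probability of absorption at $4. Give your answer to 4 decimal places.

0.3333

Let h(s) be the probability of absorption at $4 starting from transient state s. Then h($4) = 1 and h($0) = 0. By first-step analysis:
h($1) = 0.24·0 + 0.18·h($1) + 0.18·h($2) + 0.16·h($3) + 0.24·1
h($2) = 0.24·0 + 0.2·h($1) + 0.28·h($2) + 0.22·h($3) + 0.06·1
h($3) = 0.26·0 + 0.16·h($1) + 0.2·h($2) + 0.18·h($3) + 0.2·1
Solving: h($1) = 0.4463, h($2) = 0.3333, h($3) = 0.4123.
Starting from $2, the probability is 0.3333.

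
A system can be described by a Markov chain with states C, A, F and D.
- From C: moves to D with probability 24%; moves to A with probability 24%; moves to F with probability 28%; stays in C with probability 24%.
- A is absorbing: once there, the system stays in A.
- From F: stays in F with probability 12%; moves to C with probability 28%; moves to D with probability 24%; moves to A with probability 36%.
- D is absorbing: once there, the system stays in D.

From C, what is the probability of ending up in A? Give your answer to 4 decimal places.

0.5285

Let h(s) be the probability of absorption at A starting from transient state s. Then h(A) = 1 and h(D) = 0. By first-step analysis:
h(C) = 0.24·h(C) + 0.24·1 + 0.28·h(F) + 0.24·0
h(F) = 0.28·h(C) + 0.36·1 + 0.12·h(F) + 0.24·0
Solving: h(C) = 0.5285, h(F) = 0.5772.
Starting from C, the probability is 0.5285.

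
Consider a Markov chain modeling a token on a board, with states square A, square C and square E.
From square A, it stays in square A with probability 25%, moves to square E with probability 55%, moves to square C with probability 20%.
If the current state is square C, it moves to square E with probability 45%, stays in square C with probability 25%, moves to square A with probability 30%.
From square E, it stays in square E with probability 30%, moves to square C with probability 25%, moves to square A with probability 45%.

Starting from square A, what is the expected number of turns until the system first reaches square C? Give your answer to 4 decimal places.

4.5045

Let t(s) be the expected number of turns to first reach square C from state s, with t(square C) = 0. Conditioning on the first turn:
t(square A) = 1 + 0.25·t(square A) + 0.55·t(square E)
t(square E) = 1 + 0.45·t(square A) + 0.3·t(square E)
Solving: t(square A) = 4.5045, t(square E) = 4.3243.
Expected turns from square A to square C: 4.5045.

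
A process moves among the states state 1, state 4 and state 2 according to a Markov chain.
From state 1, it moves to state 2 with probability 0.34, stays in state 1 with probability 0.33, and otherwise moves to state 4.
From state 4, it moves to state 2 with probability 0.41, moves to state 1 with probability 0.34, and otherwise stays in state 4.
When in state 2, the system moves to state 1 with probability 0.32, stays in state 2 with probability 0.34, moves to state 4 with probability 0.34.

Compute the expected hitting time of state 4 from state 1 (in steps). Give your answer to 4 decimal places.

2.9994

Let t(s) be the expected number of steps to first reach state 4 from state s, with t(state 4) = 0. Conditioning on the first step:
t(state 1) = 1 + 0.33·t(state 1) + 0.34·t(state 2)
t(state 2) = 1 + 0.32·t(state 1) + 0.34·t(state 2)
Solving: t(state 1) = 2.9994, t(state 2) = 2.9694.
Expected steps from state 1 to state 4: 2.9994.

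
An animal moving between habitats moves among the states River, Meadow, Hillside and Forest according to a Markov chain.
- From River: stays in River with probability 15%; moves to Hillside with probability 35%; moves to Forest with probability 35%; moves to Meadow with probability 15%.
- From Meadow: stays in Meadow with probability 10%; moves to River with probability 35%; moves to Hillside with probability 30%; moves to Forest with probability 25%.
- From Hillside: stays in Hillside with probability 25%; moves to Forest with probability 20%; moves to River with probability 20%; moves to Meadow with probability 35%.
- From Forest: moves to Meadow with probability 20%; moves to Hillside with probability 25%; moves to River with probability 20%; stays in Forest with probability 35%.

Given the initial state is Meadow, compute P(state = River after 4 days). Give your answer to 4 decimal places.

0.2206

Propagate the distribution vector 4 days from Meadow.
After 0 days: (0.0000, 1.0000, 0.0000, 0.0000)
After 1 day: (0.3500, 0.1000, 0.3000, 0.2500)
After 2 days: (0.1975, 0.2175, 0.2900, 0.2950)
After 3 days: (0.2228, 0.2119, 0.2806, 0.2848)
After 4 days: (0.2206, 0.2098, 0.2829, 0.2867)
P(in River after 4 days) = 0.2206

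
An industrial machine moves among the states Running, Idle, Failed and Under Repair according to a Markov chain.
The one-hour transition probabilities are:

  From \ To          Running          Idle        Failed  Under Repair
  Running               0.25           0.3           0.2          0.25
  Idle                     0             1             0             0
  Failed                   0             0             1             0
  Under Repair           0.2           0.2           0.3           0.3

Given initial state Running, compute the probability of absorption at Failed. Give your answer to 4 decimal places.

0.4526

Let h(s) be the probability of absorption at Failed starting from transient state s. Then h(Failed) = 1 and h(Idle) = 0. By first-step analysis:
h(Running) = 0.25·h(Running) + 0.3·0 + 0.2·1 + 0.25·h(Under Repair)
h(Under Repair) = 0.2·h(Running) + 0.2·0 + 0.3·1 + 0.3·h(Under Repair)
Solving: h(Running) = 0.4526, h(Under Repair) = 0.5579.
Starting from Running, the probability is 0.4526.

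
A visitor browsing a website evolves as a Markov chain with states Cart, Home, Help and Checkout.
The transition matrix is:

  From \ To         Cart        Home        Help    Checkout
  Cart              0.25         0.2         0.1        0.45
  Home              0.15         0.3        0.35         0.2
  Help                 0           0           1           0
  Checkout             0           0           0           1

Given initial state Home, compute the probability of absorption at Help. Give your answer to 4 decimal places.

0.5606

Let h(s) be the probability of absorption at Help starting from transient state s. Then h(Help) = 1 and h(Checkout) = 0. By first-step analysis:
h(Cart) = 0.25·h(Cart) + 0.2·h(Home) + 0.1·1 + 0.45·0
h(Home) = 0.15·h(Cart) + 0.3·h(Home) + 0.35·1 + 0.2·0
Solving: h(Cart) = 0.2828, h(Home) = 0.5606.
Starting from Home, the probability is 0.5606.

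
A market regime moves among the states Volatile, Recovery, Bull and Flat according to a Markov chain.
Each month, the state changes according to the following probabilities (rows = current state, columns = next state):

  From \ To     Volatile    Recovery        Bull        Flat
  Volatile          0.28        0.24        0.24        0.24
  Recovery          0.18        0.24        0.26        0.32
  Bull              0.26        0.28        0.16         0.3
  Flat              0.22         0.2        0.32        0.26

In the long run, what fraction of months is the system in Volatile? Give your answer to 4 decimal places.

Let the stationary distribution be π with π = πP and π_1 + π_2 + π_3 + π_4 = 1.
π_1 = 0.28·π_1 + 0.18·π_2 + 0.26·π_3 + 0.22·π_4
π_2 = 0.24·π_1 + 0.24·π_2 + 0.28·π_3 + 0.2·π_4
π_3 = 0.24·π_1 + 0.26·π_2 + 0.16·π_3 + 0.32·π_4
Solving with the normalization constraint gives π = (0.2344, 0.2387, 0.2473, 0.2795).
So the stationary probability of Volatile is 0.2344.

0.2344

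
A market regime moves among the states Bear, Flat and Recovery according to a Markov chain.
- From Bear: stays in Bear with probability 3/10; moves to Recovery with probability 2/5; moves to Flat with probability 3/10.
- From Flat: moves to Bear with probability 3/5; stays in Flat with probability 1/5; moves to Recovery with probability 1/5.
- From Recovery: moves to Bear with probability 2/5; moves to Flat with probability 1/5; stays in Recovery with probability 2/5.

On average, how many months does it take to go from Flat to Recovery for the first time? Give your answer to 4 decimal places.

3.4211

Let t(s) be the expected number of months to first reach Recovery from state s, with t(Recovery) = 0. Conditioning on the first month:
t(Bear) = 1 + 0.3·t(Bear) + 0.3·t(Flat)
t(Flat) = 1 + 0.6·t(Bear) + 0.2·t(Flat)
Solving: t(Bear) = 2.8947, t(Flat) = 3.4211.
Expected months from Flat to Recovery: 3.4211.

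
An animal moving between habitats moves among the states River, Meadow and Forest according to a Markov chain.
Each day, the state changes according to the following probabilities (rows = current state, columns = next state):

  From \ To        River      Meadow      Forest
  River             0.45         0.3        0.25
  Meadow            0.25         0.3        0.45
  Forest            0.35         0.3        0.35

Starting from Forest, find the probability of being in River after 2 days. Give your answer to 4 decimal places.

Sum over the intermediate state after 1 day:
P = P(Forest→River)·P(River→River) + P(Forest→Meadow)·P(Meadow→River) + P(Forest→Forest)·P(Forest→River)
  = 0.35×0.45 + 0.3×0.25 + 0.35×0.35
  = 0.1575 + 0.0750 + 0.1225 = 0.3550

0.3550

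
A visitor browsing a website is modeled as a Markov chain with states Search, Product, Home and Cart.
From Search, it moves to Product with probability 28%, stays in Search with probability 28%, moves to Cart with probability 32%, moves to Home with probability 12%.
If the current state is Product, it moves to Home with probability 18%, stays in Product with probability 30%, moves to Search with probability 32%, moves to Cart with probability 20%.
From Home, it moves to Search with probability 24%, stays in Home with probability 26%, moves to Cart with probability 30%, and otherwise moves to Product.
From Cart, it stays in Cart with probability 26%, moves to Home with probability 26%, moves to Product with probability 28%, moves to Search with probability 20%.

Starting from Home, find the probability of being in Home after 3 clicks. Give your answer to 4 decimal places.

Propagate the distribution vector 3 clicks from Home.
After 0 clicks: (0.0000, 0.0000, 1.0000, 0.0000)
After 1 click: (0.2400, 0.2000, 0.2600, 0.3000)
After 2 clicks: (0.2536, 0.2632, 0.2104, 0.2728)
After 3 clicks: (0.2603, 0.2684, 0.2034, 0.2678)
P(in Home after 3 clicks) = 0.2034

0.2034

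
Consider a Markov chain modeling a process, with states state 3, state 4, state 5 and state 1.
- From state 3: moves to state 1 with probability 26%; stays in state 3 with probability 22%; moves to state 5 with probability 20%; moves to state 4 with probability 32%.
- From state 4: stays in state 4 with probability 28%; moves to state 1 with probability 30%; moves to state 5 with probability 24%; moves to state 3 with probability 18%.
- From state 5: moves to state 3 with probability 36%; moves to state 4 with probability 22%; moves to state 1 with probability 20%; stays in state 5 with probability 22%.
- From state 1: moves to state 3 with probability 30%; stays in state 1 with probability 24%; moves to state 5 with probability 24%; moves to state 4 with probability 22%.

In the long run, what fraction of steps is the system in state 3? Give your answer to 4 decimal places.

0.2612

Let the stationary distribution be π with π = πP and π_1 + π_2 + π_3 + π_4 = 1.
π_1 = 0.22·π_1 + 0.18·π_2 + 0.36·π_3 + 0.3·π_4
π_2 = 0.32·π_1 + 0.28·π_2 + 0.22·π_3 + 0.22·π_4
π_3 = 0.2·π_1 + 0.24·π_2 + 0.22·π_3 + 0.24·π_4
Solving with the normalization constraint gives π = (0.2612, 0.2618, 0.2251, 0.2519).
So the stationary probability of state 3 is 0.2612.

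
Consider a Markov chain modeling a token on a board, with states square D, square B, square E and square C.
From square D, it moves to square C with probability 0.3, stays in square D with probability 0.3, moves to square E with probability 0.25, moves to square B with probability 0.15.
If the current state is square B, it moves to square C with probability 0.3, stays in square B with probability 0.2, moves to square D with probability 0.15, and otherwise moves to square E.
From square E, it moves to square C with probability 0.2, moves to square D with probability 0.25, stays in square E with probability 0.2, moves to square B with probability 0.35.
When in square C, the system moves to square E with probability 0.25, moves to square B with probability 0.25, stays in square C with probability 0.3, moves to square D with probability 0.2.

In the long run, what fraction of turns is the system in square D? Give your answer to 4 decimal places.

0.2233

Let the stationary distribution be π with π = πP and π_1 + π_2 + π_3 + π_4 = 1.
π_1 = 0.3·π_1 + 0.15·π_2 + 0.25·π_3 + 0.2·π_4
π_2 = 0.15·π_1 + 0.2·π_2 + 0.35·π_3 + 0.25·π_4
π_3 = 0.25·π_1 + 0.35·π_2 + 0.2·π_3 + 0.25·π_4
Solving with the normalization constraint gives π = (0.2233, 0.2417, 0.2611, 0.2739).
So the stationary probability of square D is 0.2233.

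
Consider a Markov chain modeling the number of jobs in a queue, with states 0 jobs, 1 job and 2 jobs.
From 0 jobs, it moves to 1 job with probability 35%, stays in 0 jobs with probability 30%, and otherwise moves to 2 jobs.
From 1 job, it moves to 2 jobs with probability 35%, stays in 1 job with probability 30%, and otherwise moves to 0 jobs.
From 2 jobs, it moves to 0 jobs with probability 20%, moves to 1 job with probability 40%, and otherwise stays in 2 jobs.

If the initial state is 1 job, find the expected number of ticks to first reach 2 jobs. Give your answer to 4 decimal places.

Let t(s) be the expected number of ticks to first reach 2 jobs from state s, with t(2 jobs) = 0. Conditioning on the first tick:
t(0 jobs) = 1 + 0.3·t(0 jobs) + 0.35·t(1 job)
t(1 job) = 1 + 0.35·t(0 jobs) + 0.3·t(1 job)
Solving: t(0 jobs) = 2.8571, t(1 job) = 2.8571.
Expected ticks from 1 job to 2 jobs: 2.8571.

2.8571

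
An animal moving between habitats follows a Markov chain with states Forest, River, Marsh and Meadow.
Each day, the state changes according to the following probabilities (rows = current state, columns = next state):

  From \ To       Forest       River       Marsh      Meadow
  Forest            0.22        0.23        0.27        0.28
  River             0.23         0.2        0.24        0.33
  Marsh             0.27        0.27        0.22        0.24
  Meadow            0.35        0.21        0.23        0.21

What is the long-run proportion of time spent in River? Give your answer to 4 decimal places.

Let the stationary distribution be π with π = πP and π_1 + π_2 + π_3 + π_4 = 1.
π_1 = 0.22·π_1 + 0.23·π_2 + 0.27·π_3 + 0.35·π_4
π_2 = 0.23·π_1 + 0.2·π_2 + 0.27·π_3 + 0.21·π_4
π_3 = 0.27·π_1 + 0.24·π_2 + 0.22·π_3 + 0.23·π_4
Solving with the normalization constraint gives π = (0.2685, 0.2275, 0.2406, 0.2633).
So the stationary probability of River is 0.2275.

0.2275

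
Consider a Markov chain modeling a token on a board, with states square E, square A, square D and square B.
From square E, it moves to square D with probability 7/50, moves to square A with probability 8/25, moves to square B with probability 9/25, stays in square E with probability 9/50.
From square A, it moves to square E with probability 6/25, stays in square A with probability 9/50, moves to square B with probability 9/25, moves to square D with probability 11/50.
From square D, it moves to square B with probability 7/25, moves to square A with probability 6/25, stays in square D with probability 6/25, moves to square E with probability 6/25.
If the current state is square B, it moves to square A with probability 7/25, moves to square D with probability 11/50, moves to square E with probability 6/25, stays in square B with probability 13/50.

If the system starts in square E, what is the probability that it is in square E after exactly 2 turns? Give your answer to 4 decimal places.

0.2292

Propagate the distribution vector 2 turns from square E.
After 0 turns: (1.0000, 0.0000, 0.0000, 0.0000)
After 1 turn: (0.1800, 0.3200, 0.1400, 0.3600)
After 2 turns: (0.2292, 0.2496, 0.2084, 0.3128)
P(in square E after 2 turns) = 0.2292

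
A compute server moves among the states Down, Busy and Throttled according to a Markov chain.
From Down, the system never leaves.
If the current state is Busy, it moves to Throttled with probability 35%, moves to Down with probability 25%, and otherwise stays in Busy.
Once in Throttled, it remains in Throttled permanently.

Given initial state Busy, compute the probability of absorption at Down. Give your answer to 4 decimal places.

0.4167

Let h(s) be the probability of absorption at Down starting from transient state s. Then h(Down) = 1 and h(Throttled) = 0. By first-step analysis:
h(Busy) = 0.25·1 + 0.4·h(Busy) + 0.35·0
Solving: h(Busy) = 0.4167.
Starting from Busy, the probability is 0.4167.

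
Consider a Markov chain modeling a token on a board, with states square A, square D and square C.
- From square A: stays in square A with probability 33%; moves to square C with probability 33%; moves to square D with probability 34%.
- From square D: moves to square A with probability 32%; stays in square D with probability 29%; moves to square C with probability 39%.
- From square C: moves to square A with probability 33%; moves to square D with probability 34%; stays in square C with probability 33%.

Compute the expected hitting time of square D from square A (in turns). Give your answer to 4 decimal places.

Let t(s) be the expected number of turns to first reach square D from state s, with t(square D) = 0. Conditioning on the first turn:
t(square A) = 1 + 0.33·t(square A) + 0.33·t(square C)
t(square C) = 1 + 0.33·t(square A) + 0.33·t(square C)
Solving: t(square A) = 2.9412, t(square C) = 2.9412.
Expected turns from square A to square D: 2.9412.

2.9412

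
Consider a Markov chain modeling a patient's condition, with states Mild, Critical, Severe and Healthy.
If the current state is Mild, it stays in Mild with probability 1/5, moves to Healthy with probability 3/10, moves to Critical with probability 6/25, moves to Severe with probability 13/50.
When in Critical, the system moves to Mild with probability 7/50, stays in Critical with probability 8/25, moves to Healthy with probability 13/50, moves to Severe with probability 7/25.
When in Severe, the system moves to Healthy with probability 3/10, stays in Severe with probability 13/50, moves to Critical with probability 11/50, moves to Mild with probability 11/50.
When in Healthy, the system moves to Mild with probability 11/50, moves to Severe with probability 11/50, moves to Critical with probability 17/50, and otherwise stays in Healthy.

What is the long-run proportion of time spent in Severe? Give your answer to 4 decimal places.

0.2550

Let the stationary distribution be π with π = πP and π_1 + π_2 + π_3 + π_4 = 1.
π_1 = 0.2·π_1 + 0.14·π_2 + 0.22·π_3 + 0.22·π_4
π_2 = 0.24·π_1 + 0.32·π_2 + 0.22·π_3 + 0.34·π_4
π_3 = 0.26·π_1 + 0.28·π_2 + 0.26·π_3 + 0.22·π_4
Solving with the normalization constraint gives π = (0.1934, 0.2844, 0.2550, 0.2672).
So the stationary probability of Severe is 0.2550.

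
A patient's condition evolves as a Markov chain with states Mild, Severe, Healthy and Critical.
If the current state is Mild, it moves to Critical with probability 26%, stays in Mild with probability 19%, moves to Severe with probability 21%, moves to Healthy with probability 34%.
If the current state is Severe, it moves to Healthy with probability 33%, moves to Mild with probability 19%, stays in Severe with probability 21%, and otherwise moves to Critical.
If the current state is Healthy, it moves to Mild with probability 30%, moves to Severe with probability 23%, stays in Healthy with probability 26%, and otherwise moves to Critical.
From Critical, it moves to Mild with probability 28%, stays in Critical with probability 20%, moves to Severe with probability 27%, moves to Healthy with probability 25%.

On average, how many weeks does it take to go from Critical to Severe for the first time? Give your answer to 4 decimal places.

Let t(s) be the expected number of weeks to first reach Severe from state s, with t(Severe) = 0. Conditioning on the first week:
t(Mild) = 1 + 0.19·t(Mild) + 0.34·t(Healthy) + 0.26·t(Critical)
t(Healthy) = 1 + 0.3·t(Mild) + 0.26·t(Healthy) + 0.21·t(Critical)
t(Critical) = 1 + 0.28·t(Mild) + 0.25·t(Healthy) + 0.2·t(Critical)
Solving: t(Mild) = 4.3518, t(Healthy) = 4.2823, t(Critical) = 4.1113.
Expected weeks from Critical to Severe: 4.1113.

4.1113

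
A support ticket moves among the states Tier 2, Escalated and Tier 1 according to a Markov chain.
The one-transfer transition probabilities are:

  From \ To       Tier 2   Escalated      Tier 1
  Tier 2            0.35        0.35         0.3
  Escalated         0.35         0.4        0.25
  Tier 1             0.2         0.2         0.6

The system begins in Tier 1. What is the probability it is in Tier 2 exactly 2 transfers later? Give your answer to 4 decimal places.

Sum over the intermediate state after 1 transfer:
P = P(Tier 1→Tier 2)·P(Tier 2→Tier 2) + P(Tier 1→Escalated)·P(Escalated→Tier 2) + P(Tier 1→Tier 1)·P(Tier 1→Tier 2)
  = 0.2×0.35 + 0.2×0.35 + 0.6×0.2
  = 0.0700 + 0.0700 + 0.1200 = 0.2600

0.2600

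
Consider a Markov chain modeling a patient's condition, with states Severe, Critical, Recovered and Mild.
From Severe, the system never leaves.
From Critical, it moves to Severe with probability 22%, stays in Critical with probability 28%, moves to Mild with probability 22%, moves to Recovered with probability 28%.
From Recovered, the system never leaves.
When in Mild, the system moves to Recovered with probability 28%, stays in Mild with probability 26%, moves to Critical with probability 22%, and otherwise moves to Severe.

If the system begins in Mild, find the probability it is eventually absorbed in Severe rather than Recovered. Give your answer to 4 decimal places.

0.4566

Let h(s) be the probability of absorption at Severe starting from transient state s. Then h(Severe) = 1 and h(Recovered) = 0. By first-step analysis:
h(Critical) = 0.22·1 + 0.28·h(Critical) + 0.28·0 + 0.22·h(Mild)
h(Mild) = 0.24·1 + 0.22·h(Critical) + 0.28·0 + 0.26·h(Mild)
Solving: h(Critical) = 0.4451, h(Mild) = 0.4566.
Starting from Mild, the probability is 0.4566.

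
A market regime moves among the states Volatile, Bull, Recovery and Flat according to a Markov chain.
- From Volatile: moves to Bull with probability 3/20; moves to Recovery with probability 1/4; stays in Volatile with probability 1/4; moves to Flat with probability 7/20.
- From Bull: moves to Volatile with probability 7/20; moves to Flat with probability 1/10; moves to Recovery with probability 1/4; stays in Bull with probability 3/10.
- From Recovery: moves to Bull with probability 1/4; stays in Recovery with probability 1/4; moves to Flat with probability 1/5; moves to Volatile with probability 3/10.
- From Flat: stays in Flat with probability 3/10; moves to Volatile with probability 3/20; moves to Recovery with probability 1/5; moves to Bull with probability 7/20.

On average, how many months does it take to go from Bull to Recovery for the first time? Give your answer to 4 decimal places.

4.1774

Let t(s) be the expected number of months to first reach Recovery from state s, with t(Recovery) = 0. Conditioning on the first month:
t(Volatile) = 1 + 0.25·t(Volatile) + 0.15·t(Bull) + 0.35·t(Flat)
t(Bull) = 1 + 0.35·t(Volatile) + 0.3·t(Bull) + 0.1·t(Flat)
t(Flat) = 1 + 0.15·t(Volatile) + 0.35·t(Bull) + 0.3·t(Flat)
Solving: t(Volatile) = 4.2336, t(Bull) = 4.1774, t(Flat) = 4.4245.
Expected months from Bull to Recovery: 4.1774.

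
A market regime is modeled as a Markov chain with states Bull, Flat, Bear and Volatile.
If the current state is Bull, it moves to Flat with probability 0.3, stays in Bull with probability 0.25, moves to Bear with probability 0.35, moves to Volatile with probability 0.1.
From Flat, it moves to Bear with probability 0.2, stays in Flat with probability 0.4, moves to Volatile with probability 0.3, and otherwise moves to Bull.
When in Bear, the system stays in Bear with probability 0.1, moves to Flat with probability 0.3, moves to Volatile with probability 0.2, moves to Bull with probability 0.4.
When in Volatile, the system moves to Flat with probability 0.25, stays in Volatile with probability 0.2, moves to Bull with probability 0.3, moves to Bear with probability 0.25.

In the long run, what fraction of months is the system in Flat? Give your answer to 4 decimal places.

0.3218

Let the stationary distribution be π with π = πP and π_1 + π_2 + π_3 + π_4 = 1.
π_1 = 0.25·π_1 + 0.1·π_2 + 0.4·π_3 + 0.3·π_4
π_2 = 0.3·π_1 + 0.4·π_2 + 0.3·π_3 + 0.25·π_4
π_3 = 0.35·π_1 + 0.2·π_2 + 0.1·π_3 + 0.25·π_4
Solving with the normalization constraint gives π = (0.2458, 0.3218, 0.2248, 0.2076).
So the stationary probability of Flat is 0.3218.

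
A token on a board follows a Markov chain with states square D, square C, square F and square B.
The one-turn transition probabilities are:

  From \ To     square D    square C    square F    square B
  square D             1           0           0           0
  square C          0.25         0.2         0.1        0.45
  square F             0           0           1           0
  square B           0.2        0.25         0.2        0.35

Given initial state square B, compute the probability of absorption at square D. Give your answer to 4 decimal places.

Let h(s) be the probability of absorption at square D starting from transient state s. Then h(square D) = 1 and h(square F) = 0. By first-step analysis:
h(square C) = 0.25·1 + 0.2·h(square C) + 0.1·0 + 0.45·h(square B)
h(square B) = 0.2·1 + 0.25·h(square C) + 0.2·0 + 0.35·h(square B)
Solving: h(square C) = 0.6196, h(square B) = 0.5460.
Starting from square B, the probability is 0.5460.

0.5460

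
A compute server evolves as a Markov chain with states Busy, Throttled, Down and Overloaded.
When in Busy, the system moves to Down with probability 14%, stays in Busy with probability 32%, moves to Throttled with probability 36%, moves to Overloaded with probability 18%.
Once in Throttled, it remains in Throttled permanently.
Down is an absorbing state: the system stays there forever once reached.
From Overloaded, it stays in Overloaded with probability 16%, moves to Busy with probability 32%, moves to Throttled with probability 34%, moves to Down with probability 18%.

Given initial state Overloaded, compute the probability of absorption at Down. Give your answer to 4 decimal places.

0.3255

Let h(s) be the probability of absorption at Down starting from transient state s. Then h(Down) = 1 and h(Throttled) = 0. By first-step analysis:
h(Busy) = 0.32·h(Busy) + 0.36·0 + 0.14·1 + 0.18·h(Overloaded)
h(Overloaded) = 0.32·h(Busy) + 0.34·0 + 0.18·1 + 0.16·h(Overloaded)
Solving: h(Busy) = 0.2921, h(Overloaded) = 0.3255.
Starting from Overloaded, the probability is 0.3255.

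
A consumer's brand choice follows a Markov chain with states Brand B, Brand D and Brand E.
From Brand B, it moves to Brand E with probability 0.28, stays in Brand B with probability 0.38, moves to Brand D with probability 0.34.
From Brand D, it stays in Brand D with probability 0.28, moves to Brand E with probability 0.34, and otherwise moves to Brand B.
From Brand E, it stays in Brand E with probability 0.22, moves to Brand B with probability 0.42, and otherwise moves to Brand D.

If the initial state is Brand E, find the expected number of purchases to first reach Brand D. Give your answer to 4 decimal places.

Let t(s) be the expected number of purchases to first reach Brand D from state s, with t(Brand D) = 0. Conditioning on the first purchase:
t(Brand B) = 1 + 0.38·t(Brand B) + 0.28·t(Brand E)
t(Brand E) = 1 + 0.42·t(Brand B) + 0.22·t(Brand E)
Solving: t(Brand B) = 2.8962, t(Brand E) = 2.8415.
Expected purchases from Brand E to Brand D: 2.8415.

2.8415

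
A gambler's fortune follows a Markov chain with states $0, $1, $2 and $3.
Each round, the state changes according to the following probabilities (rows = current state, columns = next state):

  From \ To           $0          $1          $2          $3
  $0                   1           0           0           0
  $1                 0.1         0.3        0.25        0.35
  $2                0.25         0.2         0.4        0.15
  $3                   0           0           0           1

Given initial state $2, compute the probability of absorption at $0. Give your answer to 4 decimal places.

Let h(s) be the probability of absorption at $0 starting from transient state s. Then h($0) = 1 and h($3) = 0. By first-step analysis:
h($1) = 0.1·1 + 0.3·h($1) + 0.25·h($2) + 0.35·0
h($2) = 0.25·1 + 0.2·h($1) + 0.4·h($2) + 0.15·0
Solving: h($1) = 0.3311, h($2) = 0.5270.
Starting from $2, the probability is 0.5270.

0.5270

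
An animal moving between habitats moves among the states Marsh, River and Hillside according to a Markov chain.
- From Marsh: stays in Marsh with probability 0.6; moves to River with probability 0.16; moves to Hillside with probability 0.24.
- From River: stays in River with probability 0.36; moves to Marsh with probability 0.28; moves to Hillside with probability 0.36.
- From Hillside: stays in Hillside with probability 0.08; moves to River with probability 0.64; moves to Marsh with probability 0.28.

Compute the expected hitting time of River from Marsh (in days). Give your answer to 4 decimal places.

3.8564

Let t(s) be the expected number of days to first reach River from state s, with t(River) = 0. Conditioning on the first day:
t(Marsh) = 1 + 0.6·t(Marsh) + 0.24·t(Hillside)
t(Hillside) = 1 + 0.28·t(Marsh) + 0.08·t(Hillside)
Solving: t(Marsh) = 3.8564, t(Hillside) = 2.2606.
Expected days from Marsh to River: 3.8564.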